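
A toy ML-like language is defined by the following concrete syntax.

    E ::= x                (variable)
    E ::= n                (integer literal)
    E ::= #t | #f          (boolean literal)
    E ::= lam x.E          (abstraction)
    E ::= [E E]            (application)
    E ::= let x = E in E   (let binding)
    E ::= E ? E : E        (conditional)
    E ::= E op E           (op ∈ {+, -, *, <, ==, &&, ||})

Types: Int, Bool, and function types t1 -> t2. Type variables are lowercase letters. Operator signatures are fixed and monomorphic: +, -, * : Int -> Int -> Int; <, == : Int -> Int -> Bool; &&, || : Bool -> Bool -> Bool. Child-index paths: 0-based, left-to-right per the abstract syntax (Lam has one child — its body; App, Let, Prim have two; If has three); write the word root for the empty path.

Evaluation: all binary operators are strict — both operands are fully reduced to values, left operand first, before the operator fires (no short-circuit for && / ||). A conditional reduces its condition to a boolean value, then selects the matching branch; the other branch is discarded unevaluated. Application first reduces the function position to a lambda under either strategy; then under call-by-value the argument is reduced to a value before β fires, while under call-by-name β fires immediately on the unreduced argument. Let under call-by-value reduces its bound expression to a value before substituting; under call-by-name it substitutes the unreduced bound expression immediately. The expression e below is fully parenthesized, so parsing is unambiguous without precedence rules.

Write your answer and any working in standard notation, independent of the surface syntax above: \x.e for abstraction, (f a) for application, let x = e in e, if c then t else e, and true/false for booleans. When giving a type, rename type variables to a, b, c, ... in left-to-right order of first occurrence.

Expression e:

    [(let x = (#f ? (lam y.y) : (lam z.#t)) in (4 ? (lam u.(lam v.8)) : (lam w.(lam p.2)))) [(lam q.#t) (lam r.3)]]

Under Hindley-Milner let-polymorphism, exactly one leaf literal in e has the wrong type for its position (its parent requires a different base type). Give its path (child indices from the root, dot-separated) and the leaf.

Trace:
  unify Bool ~ Bool
y : a
\y._ : a -> a
\z._ : b -> Bool
  unify a -> a ~ b -> Bool
  unify a ~ b
  unify b ~ Bool
let x : Bool -> Bool
  unify Int ~ Bool
  FAIL: mismatch Int ~ Bool

Answer: 0.1.0 : 4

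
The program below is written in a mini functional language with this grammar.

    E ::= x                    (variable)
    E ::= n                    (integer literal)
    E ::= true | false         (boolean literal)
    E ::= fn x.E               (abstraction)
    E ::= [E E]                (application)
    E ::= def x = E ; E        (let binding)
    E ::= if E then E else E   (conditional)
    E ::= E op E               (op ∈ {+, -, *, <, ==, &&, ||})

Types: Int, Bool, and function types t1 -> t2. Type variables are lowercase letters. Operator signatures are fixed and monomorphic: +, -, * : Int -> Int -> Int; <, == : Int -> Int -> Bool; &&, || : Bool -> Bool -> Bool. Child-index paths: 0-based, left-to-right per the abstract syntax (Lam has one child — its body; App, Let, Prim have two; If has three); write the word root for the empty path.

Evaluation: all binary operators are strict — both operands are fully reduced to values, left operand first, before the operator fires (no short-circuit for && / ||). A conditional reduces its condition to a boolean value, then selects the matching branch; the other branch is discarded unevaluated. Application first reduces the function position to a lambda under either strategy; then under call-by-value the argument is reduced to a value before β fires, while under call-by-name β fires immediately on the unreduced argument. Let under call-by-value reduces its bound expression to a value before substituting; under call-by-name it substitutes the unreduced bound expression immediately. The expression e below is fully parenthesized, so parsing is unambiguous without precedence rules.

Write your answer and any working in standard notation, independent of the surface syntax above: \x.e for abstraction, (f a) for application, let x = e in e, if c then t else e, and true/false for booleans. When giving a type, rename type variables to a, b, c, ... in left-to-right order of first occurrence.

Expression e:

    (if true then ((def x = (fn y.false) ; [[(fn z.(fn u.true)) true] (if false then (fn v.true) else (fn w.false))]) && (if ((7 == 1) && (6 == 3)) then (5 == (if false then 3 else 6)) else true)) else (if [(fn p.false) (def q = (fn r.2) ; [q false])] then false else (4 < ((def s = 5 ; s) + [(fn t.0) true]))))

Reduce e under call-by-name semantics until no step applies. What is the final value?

Trace:
step 0: (if true then ((let x = (\y.false) in (((\z.(\u.true)) true) (if false then (\v.true) else (\w.false)))) && (if ((7 == 1) && (6 == 3)) then (5 == (if false then 3 else 6)) else true)) else (if ((\p.false) (let q = (\r.2) in (q false))) then false else (4 < ((let s = 5 in s) + ((\t.0) true)))))
step 1: [if@root] ((let x = (\y.false) in (((\z.(\u.true)) true) (if false then (\v.true) else (\w.false)))) && (if ((7 == 1) && (6 == 3)) then (5 == (if false then 3 else 6)) else true))
step 2: [let@0] ((((\z.(\u.true)) true) (if false then (\v.true) else (\w.false))) && (if ((7 == 1) && (6 == 3)) then (5 == (if false then 3 else 6)) else true))
step 3: [beta@0.0] (((\u.true) (if false then (\v.true) else (\w.false))) && (if ((7 == 1) && (6 == 3)) then (5 == (if false then 3 else 6)) else true))
step 4: [beta@0] (true && (if ((7 == 1) && (6 == 3)) then (5 == (if false then 3 else 6)) else true))
step 5: [delta@1.0.0] (true && (if (false && (6 == 3)) then (5 == (if false then 3 else 6)) else true))
step 6: [delta@1.0.1] (true && (if (false && false) then (5 == (if false then 3 else 6)) else true))
step 7: [delta@1.0] (true && (if false then (5 == (if false then 3 else 6)) else true))
step 8: [if@1] (true && true)
step 9: [delta@root] true

Answer: true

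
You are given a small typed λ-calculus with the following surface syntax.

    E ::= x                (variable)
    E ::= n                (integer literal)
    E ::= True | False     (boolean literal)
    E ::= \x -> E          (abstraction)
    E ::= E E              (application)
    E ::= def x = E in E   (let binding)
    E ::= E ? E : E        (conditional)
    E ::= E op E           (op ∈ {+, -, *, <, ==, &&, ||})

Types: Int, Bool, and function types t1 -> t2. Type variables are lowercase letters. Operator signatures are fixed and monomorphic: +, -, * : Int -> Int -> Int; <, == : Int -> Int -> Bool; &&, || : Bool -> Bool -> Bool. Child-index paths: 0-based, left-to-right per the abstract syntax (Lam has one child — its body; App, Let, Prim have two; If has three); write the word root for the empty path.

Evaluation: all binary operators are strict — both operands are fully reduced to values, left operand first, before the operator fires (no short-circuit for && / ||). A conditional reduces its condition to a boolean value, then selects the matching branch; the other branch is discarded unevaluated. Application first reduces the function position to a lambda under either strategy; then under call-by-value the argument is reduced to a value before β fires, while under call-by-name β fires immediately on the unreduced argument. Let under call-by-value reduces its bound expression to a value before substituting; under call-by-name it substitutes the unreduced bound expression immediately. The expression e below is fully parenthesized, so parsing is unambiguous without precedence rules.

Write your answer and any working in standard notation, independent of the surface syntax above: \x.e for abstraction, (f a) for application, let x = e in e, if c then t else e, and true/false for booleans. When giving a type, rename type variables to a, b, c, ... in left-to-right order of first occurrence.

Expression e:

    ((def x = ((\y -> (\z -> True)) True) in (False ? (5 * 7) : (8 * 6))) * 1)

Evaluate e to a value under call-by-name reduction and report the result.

Answer: 48

Working:
step 0: ((let x = ((\y.(\z.true)) true) in (if false then (5 * 7) else (8 * 6))) * 1)
step 1: [let@0] ((if false then (5 * 7) else (8 * 6)) * 1)
step 2: [if@0] ((8 * 6) * 1)
step 3: [delta@0] (48 * 1)
step 4: [delta@root] 48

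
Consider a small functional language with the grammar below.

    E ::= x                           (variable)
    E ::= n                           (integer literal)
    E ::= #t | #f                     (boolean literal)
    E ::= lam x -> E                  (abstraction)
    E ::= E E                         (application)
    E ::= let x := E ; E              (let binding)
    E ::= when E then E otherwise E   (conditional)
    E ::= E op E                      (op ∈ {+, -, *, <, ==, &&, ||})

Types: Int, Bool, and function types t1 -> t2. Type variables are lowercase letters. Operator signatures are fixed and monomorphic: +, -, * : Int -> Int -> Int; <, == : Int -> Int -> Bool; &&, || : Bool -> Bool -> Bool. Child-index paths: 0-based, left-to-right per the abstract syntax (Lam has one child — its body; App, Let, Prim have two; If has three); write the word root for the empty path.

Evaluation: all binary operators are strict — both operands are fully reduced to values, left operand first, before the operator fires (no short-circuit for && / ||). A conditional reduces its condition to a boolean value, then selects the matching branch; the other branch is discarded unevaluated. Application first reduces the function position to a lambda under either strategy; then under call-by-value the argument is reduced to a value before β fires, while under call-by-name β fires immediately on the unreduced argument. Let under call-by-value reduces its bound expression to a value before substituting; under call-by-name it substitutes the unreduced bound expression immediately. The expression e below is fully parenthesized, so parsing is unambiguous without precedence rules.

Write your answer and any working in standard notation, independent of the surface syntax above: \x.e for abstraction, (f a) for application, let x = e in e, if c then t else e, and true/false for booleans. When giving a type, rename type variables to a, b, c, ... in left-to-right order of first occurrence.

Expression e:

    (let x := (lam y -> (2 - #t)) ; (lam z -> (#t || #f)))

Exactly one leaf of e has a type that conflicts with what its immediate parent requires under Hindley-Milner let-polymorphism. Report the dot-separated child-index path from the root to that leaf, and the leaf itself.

Trace:
  unify Int ~ Int
  unify Bool ~ Int
  FAIL: mismatch Bool ~ Int

Answer: 0.0.1 : true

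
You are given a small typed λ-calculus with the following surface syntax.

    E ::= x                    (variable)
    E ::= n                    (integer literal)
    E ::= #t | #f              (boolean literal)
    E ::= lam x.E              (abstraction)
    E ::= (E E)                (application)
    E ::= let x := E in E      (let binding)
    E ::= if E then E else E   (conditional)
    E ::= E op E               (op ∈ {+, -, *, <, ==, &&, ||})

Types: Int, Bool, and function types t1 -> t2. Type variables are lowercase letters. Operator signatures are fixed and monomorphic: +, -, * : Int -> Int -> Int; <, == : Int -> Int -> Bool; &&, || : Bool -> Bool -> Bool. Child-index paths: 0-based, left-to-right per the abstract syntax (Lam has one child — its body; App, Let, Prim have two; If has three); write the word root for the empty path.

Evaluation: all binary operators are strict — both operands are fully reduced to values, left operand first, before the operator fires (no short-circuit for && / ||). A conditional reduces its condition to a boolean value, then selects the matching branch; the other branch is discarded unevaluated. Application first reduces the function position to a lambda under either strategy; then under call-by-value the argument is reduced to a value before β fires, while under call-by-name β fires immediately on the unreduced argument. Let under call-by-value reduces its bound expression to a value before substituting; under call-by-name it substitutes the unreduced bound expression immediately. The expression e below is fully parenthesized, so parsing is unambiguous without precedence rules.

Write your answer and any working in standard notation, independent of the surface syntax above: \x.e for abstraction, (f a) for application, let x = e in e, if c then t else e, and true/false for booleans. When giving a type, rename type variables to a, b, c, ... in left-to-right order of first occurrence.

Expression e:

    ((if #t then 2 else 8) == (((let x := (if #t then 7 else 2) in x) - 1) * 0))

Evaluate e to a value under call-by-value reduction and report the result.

Answer: false

Derivation:
step 0: ((if true then 2 else 8) == (((let x = (if true then 7 else 2) in x) - 1) * 0))
step 1: [if@0] (2 == (((let x = (if true then 7 else 2) in x) - 1) * 0))
step 2: [if@1.0.0.0] (2 == (((let x = 7 in x) - 1) * 0))
step 3: [let@1.0.0] (2 == ((7 - 1) * 0))
step 4: [delta@1.0] (2 == (6 * 0))
step 5: [delta@1] (2 == 0)
step 6: [delta@root] false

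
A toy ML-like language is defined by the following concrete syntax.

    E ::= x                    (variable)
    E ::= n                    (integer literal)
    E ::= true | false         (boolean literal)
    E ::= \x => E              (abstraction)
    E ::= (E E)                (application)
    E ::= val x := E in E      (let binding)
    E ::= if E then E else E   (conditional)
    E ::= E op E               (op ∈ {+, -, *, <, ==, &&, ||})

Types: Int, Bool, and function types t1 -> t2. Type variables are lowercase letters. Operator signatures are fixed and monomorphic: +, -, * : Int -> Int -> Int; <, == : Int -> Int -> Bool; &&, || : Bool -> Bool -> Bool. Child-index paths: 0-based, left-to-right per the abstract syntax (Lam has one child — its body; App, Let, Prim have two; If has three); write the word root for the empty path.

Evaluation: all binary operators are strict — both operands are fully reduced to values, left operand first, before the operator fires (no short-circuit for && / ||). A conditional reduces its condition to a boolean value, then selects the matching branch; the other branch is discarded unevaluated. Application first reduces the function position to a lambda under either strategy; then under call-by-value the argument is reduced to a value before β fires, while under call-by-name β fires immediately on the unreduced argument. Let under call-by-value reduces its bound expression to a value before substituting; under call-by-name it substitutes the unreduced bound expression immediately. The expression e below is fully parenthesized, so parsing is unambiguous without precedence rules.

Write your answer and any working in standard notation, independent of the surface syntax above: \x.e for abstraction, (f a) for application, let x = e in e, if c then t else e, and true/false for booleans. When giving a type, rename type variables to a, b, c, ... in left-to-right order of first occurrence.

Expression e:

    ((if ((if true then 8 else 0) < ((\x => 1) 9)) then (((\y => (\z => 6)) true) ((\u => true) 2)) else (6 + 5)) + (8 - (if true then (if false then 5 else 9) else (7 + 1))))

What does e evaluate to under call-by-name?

Answer: 10

Working:
step 0: ((if ((if true then 8 else 0) < ((\x.1) 9)) then (((\y.(\z.6)) true) ((\u.true) 2)) else (6 + 5)) + (8 - (if true then (if false then 5 else 9) else (7 + 1))))
step 1: [if@0.0.0] ((if (8 < ((\x.1) 9)) then (((\y.(\z.6)) true) ((\u.true) 2)) else (6 + 5)) + (8 - (if true then (if false then 5 else 9) else (7 + 1))))
step 2: [beta@0.0.1] ((if (8 < 1) then (((\y.(\z.6)) true) ((\u.true) 2)) else (6 + 5)) + (8 - (if true then (if false then 5 else 9) else (7 + 1))))
step 3: [delta@0.0] ((if false then (((\y.(\z.6)) true) ((\u.true) 2)) else (6 + 5)) + (8 - (if true then (if false then 5 else 9) else (7 + 1))))
step 4: [if@0] ((6 + 5) + (8 - (if true then (if false then 5 else 9) else (7 + 1))))
step 5: [delta@0] (11 + (8 - (if true then (if false then 5 else 9) else (7 + 1))))
step 6: [if@1.1] (11 + (8 - (if false then 5 else 9)))
step 7: [if@1.1] (11 + (8 - 9))
step 8: [delta@1] (11 + -1)
step 9: [delta@root] 10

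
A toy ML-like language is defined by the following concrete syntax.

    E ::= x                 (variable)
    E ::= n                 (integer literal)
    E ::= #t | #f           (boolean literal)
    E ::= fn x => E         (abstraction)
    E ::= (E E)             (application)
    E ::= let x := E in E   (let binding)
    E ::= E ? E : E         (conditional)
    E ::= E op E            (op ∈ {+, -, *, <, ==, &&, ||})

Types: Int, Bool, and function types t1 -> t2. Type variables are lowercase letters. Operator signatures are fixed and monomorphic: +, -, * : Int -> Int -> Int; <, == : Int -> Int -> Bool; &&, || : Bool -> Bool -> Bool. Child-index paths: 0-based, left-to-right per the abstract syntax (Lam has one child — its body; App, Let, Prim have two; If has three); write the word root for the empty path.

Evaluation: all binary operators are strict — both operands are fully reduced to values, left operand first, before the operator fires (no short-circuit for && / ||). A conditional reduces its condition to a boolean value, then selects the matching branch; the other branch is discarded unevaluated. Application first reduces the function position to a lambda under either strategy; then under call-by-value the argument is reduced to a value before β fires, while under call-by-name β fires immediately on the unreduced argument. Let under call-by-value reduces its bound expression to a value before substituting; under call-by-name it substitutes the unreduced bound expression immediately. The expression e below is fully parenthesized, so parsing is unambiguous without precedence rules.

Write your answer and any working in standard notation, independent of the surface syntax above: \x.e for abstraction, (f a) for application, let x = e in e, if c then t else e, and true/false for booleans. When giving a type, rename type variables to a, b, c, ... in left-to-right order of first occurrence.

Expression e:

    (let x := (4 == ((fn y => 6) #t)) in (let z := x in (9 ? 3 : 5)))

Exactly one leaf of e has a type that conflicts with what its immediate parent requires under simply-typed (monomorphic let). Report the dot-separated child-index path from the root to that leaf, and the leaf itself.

Answer: 1.1.0 : 9

Derivation:
  unify Int ~ Int
\y._ : a -> Int
  unify a -> Int ~ Bool -> b
  unify a ~ Bool
  unify Int ~ b
_ _ : Int
  unify Int ~ Int
let x : Bool
x : Bool
let z : Bool
  unify Int ~ Bool
  FAIL: mismatch Int ~ Bool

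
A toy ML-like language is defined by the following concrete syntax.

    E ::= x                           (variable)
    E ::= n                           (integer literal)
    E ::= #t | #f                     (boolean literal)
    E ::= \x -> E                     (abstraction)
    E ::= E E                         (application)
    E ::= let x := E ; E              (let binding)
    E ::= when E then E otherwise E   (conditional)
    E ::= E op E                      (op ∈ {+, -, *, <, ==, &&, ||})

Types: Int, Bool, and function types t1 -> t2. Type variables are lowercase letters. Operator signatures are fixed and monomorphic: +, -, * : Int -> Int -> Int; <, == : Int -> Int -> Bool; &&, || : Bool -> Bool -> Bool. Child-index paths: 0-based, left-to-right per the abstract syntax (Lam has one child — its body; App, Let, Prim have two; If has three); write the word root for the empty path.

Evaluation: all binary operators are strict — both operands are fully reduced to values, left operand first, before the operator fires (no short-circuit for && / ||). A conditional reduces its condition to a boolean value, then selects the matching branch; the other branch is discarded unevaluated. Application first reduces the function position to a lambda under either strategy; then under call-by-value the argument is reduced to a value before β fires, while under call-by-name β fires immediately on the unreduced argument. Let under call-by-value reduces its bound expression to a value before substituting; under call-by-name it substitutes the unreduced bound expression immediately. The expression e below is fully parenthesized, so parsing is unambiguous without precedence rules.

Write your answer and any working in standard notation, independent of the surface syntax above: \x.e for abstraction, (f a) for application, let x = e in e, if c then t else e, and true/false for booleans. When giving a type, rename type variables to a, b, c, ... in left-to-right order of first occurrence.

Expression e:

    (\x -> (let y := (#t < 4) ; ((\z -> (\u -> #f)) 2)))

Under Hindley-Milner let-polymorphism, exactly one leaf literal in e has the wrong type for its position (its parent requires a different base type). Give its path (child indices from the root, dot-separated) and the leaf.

Answer: 0.0.0 : true

Derivation:
  unify Bool ~ Int
  FAIL: mismatch Bool ~ Int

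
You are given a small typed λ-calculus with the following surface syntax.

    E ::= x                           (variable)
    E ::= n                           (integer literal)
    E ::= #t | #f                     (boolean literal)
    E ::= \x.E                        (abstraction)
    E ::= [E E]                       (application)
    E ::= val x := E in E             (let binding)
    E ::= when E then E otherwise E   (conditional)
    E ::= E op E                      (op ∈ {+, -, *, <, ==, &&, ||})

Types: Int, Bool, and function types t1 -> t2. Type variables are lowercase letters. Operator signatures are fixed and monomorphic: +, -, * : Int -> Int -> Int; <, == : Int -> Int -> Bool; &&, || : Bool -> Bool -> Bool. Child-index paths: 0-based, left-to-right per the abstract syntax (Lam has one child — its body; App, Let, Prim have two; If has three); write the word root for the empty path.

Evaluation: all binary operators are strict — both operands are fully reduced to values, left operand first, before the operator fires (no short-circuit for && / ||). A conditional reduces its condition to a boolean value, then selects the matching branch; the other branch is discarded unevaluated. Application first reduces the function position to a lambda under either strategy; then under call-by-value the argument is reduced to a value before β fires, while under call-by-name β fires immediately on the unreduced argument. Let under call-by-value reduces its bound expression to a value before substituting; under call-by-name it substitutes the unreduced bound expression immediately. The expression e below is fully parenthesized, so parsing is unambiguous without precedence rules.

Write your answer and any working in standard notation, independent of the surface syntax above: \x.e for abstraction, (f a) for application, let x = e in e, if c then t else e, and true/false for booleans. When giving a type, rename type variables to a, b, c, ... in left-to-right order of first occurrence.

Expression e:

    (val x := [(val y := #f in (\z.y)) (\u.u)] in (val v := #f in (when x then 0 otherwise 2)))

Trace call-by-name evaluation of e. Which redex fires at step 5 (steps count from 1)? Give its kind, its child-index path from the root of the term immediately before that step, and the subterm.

Answer: if at root : (if false then 0 else 2)

Derivation:
step 0: (let x = ((let y = false in (\z.y)) (\u.u)) in (let v = false in (if x then 0 else 2)))
step 1: [let@root] (let v = false in (if ((let y = false in (\z.y)) (\u.u)) then 0 else 2))
step 2: [let@root] (if ((let y = false in (\z.y)) (\u.u)) then 0 else 2)
step 3: [let@0.0] (if ((\z.false) (\u.u)) then 0 else 2)
step 4: [beta@0] (if false then 0 else 2)
step 5: [if@root] 2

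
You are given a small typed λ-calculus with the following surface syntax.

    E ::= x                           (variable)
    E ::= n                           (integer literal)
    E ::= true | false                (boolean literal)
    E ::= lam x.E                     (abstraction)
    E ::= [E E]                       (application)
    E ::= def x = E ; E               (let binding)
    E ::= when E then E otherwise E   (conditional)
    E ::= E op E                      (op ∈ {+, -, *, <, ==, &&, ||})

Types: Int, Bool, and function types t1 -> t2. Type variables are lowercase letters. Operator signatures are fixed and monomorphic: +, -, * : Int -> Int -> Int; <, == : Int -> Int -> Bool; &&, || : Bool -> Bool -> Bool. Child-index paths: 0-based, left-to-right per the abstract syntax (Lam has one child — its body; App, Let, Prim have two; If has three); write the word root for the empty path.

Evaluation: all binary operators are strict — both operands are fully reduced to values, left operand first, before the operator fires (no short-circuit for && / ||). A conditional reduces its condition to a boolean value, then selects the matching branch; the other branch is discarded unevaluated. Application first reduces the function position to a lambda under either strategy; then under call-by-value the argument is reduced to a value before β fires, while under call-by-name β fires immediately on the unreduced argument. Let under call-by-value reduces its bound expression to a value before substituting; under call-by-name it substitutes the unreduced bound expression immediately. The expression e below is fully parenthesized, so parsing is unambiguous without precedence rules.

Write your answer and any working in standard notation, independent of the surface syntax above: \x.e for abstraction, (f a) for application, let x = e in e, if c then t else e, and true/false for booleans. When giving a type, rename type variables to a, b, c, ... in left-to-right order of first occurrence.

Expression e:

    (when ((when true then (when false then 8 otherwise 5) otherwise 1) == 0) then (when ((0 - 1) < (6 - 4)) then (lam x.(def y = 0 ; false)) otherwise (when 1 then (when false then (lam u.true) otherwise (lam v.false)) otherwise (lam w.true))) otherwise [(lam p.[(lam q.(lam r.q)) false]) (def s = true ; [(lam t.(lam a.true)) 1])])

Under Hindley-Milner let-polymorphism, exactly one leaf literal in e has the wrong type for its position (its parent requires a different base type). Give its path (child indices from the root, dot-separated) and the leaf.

Trace:
  unify Bool ~ Bool
  unify Bool ~ Bool
  unify Int ~ Int
  unify Int ~ Int
  unify Int ~ Int
  unify Int ~ Int
  unify Bool ~ Bool
  unify Int ~ Int
  unify Int ~ Int
  unify Int ~ Int
  unify Int ~ Int
  unify Int ~ Int
  unify Int ~ Int
  unify Bool ~ Bool
let y : Int
\x._ : a -> Bool
  unify Int ~ Bool
  FAIL: mismatch Int ~ Bool

Answer: 1.2.0 : 1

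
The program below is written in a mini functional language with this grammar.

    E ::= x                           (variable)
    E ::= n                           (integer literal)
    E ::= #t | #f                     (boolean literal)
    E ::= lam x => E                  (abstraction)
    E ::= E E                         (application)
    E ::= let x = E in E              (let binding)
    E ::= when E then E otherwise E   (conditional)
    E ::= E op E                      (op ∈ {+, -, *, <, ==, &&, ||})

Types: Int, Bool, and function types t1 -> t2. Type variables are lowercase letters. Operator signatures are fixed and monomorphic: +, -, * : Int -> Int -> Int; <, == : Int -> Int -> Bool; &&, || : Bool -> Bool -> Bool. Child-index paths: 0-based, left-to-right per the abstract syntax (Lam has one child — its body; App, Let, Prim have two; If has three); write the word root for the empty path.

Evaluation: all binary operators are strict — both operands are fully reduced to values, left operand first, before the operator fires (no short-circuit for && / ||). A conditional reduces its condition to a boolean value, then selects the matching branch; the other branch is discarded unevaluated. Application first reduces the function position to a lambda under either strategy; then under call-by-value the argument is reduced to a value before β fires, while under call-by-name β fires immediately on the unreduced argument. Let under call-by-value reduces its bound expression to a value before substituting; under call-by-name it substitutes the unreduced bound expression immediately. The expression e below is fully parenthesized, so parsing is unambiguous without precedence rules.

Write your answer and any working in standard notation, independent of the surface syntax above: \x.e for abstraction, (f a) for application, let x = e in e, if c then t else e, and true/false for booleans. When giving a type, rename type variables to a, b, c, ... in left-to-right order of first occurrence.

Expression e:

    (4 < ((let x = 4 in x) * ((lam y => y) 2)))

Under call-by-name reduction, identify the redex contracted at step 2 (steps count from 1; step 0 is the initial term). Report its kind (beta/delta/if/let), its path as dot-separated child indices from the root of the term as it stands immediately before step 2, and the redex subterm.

Trace:
step 0: (4 < ((let x = 4 in x) * ((\y.y) 2)))
step 1: [let@1.0] (4 < (4 * ((\y.y) 2)))
step 2: [beta@1.1] (4 < (4 * 2))

Answer: beta at 1.1 : ((\y.y) 2)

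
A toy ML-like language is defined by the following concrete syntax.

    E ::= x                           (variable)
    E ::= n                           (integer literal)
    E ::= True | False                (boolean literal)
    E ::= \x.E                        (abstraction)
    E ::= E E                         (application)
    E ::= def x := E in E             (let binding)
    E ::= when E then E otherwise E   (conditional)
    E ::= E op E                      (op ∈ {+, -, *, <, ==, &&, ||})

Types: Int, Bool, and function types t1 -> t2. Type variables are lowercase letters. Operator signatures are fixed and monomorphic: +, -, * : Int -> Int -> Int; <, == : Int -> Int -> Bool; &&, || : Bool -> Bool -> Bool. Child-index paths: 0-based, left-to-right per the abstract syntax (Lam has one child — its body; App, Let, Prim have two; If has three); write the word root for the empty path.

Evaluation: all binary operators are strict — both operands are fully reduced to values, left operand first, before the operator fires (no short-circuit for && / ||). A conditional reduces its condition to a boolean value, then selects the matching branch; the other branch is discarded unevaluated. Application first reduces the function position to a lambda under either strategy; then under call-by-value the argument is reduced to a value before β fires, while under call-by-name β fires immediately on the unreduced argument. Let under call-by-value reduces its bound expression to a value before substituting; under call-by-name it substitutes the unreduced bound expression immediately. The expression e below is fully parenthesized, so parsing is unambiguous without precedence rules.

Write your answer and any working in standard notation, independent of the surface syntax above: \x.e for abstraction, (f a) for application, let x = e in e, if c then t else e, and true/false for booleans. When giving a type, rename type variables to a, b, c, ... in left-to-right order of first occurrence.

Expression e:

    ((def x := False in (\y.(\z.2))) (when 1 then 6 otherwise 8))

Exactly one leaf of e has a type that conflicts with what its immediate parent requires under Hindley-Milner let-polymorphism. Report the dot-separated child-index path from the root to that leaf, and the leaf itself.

Trace:
let x : Bool
\z._ : b -> Int
\y._ : a -> b -> Int
  unify Int ~ Bool
  FAIL: mismatch Int ~ Bool

Answer: 1.0 : 1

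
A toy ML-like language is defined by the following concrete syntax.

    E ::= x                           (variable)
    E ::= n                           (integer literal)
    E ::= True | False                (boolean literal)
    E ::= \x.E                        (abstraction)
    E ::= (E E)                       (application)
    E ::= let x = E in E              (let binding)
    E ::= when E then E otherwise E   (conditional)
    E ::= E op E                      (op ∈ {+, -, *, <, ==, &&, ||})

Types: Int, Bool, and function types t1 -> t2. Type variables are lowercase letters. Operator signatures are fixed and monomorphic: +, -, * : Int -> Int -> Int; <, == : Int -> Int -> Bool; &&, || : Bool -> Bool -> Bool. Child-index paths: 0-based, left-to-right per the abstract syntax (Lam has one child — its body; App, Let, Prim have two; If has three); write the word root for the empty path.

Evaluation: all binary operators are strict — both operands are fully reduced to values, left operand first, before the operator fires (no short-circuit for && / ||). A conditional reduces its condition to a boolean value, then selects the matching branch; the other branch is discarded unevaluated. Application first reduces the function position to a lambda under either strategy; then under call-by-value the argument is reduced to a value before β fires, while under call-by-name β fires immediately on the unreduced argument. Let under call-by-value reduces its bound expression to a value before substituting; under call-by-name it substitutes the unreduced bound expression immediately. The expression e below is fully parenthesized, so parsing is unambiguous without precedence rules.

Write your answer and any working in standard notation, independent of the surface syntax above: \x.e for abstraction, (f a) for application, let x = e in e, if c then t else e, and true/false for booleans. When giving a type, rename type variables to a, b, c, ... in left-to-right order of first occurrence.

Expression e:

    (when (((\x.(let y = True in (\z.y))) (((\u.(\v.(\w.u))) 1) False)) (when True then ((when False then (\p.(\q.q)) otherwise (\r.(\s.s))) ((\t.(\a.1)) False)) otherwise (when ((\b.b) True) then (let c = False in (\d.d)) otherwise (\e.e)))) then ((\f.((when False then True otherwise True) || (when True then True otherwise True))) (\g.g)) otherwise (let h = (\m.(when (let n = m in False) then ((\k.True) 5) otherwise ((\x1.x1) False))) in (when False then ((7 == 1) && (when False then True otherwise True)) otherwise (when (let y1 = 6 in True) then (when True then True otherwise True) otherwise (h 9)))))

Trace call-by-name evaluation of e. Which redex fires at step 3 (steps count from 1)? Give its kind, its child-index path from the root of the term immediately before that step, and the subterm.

Trace:
step 0: (if (((\x.(let y = true in (\z.y))) (((\u.(\v.(\w.u))) 1) false)) (if true then ((if false then (\p.(\q.q)) else (\r.(\s.s))) ((\t.(\a.1)) false)) else (if ((\b.b) true) then (let c = false in (\d.d)) else (\e.e)))) then ((\f.((if false then true else true) || (if true then true else true))) (\g.g)) else (let h = (\m.(if (let n = m in false) then ((\k.true) 5) else ((\x1.x1) false))) in (if false then ((7 == 1) && (if false then true else true)) else (if (let y1 = 6 in true) then (if true then true else true) else (h 9)))))
step 1: [beta@0.0] (if ((let y = true in (\z.y)) (if true then ((if false then (\p.(\q.q)) else (\r.(\s.s))) ((\t.(\a.1)) false)) else (if ((\b.b) true) then (let c = false in (\d.d)) else (\e.e)))) then ((\f.((if false then true else true) || (if true then true else true))) (\g.g)) else (let h = (\m.(if (let n = m in false) then ((\k.true) 5) else ((\x1.x1) false))) in (if false then ((7 == 1) && (if false then true else true)) else (if (let y1 = 6 in true) then (if true then true else true) else (h 9)))))
step 2: [let@0.0] (if ((\z.true) (if true then ((if false then (\p.(\q.q)) else (\r.(\s.s))) ((\t.(\a.1)) false)) else (if ((\b.b) true) then (let c = false in (\d.d)) else (\e.e)))) then ((\f.((if false then true else true) || (if true then true else true))) (\g.g)) else (let h = (\m.(if (let n = m in false) then ((\k.true) 5) else ((\x1.x1) false))) in (if false then ((7 == 1) && (if false then true else true)) else (if (let y1 = 6 in true) then (if true then true else true) else (h 9)))))
step 3: [beta@0] (if true then ((\f.((if false then true else true) || (if true then true else true))) (\g.g)) else (let h = (\m.(if (let n = m in false) then ((\k.true) 5) else ((\x1.x1) false))) in (if false then ((7 == 1) && (if false then true else true)) else (if (let y1 = 6 in true) then (if true then true else true) else (h 9)))))

Answer: beta at 0 : ((\z.true) (if true then ((if false then (\p.(\q.q)) else (\r.(\s.s))) ((\t.(\a.1)) false)) else (if ((\b.b) true) then (let c = false in (\d.d)) else (\e.e))))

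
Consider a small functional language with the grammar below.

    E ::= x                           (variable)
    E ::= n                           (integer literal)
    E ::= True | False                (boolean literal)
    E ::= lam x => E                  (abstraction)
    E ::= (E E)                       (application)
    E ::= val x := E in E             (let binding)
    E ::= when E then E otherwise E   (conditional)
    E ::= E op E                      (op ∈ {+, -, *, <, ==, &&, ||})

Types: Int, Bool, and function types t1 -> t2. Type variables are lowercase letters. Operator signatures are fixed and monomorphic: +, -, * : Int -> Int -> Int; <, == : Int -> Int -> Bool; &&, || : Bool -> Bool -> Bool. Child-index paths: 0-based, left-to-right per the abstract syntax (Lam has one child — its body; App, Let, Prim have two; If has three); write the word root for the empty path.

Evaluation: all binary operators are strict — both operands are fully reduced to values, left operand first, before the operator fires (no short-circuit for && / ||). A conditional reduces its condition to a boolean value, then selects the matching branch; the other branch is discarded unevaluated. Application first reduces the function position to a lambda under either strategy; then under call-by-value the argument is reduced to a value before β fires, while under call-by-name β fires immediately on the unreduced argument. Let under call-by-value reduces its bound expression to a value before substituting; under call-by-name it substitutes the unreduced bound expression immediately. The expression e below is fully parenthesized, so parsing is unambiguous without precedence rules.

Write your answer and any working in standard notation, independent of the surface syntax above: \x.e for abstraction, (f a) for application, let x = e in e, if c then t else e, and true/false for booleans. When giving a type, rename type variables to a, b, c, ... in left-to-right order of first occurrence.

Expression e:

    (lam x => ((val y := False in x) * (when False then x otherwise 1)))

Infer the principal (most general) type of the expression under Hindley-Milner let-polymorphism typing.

Answer: Int -> Int

Derivation:
let y : Bool
x : a
  unify a ~ Int
  unify Bool ~ Bool
x : Int
  unify Int ~ Int
  unify Int ~ Int
\x._ : Int -> Int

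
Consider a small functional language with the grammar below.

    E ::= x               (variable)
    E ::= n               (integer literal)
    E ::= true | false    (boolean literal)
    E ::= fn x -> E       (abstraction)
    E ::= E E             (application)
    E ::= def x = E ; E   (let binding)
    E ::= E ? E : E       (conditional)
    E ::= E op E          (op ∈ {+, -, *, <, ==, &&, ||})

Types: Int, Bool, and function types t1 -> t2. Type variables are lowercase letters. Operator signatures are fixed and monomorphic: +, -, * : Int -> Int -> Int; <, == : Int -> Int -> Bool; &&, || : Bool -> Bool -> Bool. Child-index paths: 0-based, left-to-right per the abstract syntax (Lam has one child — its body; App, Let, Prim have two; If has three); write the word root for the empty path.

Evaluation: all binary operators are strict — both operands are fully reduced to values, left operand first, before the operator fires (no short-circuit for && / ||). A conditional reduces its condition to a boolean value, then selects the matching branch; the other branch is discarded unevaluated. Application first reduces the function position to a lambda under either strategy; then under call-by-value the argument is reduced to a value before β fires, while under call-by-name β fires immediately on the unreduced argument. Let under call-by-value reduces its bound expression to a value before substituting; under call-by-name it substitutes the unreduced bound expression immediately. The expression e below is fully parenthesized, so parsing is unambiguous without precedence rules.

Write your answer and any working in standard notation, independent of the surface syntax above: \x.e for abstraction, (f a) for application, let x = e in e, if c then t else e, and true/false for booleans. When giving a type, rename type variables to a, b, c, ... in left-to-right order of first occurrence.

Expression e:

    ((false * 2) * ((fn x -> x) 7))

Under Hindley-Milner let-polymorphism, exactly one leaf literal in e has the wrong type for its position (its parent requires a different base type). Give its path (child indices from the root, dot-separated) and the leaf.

Answer: 0.0 : false

Trace:
  unify Bool ~ Int
  FAIL: mismatch Bool ~ Int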